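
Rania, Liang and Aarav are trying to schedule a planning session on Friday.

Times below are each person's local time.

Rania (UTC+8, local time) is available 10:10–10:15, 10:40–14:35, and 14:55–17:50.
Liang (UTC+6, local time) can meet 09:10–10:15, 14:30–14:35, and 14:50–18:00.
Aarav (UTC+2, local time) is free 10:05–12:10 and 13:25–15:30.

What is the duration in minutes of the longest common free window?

Rania → UTC: 02:10–02:15, 02:40–06:35, 06:55–09:50.
Liang → UTC: 03:10–04:15, 08:30–08:35, 08:50–12:00.
Aarav → UTC: 08:05–10:10, 11:25–13:30.
Rania ∩ Liang: 03:10–04:15, 08:30–08:35, 08:50–09:50.
Rania ∩ Liang ∩ Aarav: 08:30–08:35, 08:50–09:50.
Common window lengths: 5, 60 min; longest is 60.

60 minutes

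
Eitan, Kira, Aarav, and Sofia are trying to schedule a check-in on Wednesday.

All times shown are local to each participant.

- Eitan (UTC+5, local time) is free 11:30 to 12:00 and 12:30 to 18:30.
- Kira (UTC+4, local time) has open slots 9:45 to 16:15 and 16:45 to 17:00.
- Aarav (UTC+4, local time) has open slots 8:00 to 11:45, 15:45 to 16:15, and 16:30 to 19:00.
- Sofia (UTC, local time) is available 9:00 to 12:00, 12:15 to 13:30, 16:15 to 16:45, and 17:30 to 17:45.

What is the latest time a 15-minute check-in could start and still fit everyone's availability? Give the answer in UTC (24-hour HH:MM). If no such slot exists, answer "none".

Eitan → UTC: 06:30–07:00, 07:30–13:30.
Kira → UTC: 05:45–12:15, 12:45–13:00.
Aarav → UTC: 04:00–07:45, 11:45–12:15, 12:30–15:00.
Sofia → UTC: 09:00–12:00, 12:15–13:30, 16:15–16:45, 17:30–17:45.
Eitan ∩ Kira: 06:30–07:00, 07:30–12:15, 12:45–13:00.
Eitan ∩ Kira ∩ Aarav: 06:30–07:00, 07:30–07:45, 11:45–12:15, 12:45–13:00.
Eitan ∩ Kira ∩ Aarav ∩ Sofia: 11:45–12:00, 12:45–13:00.
Windows ≥ 15 min: 11:45–12:00, 12:45–13:00.
Latest start in the last window 12:45–13:00 is 13:00 − 15 min = 12:45.

12:45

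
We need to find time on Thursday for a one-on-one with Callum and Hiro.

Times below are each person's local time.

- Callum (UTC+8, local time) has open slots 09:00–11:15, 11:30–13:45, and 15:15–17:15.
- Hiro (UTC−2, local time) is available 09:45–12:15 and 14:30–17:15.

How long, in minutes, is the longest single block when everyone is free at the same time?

Callum → UTC: 01:00–03:15, 03:30–05:45, 07:15–09:15.
Hiro → UTC: 11:45–14:15, 16:30–19:15.
Callum ∩ Hiro: (none).
No common window.

0 minutes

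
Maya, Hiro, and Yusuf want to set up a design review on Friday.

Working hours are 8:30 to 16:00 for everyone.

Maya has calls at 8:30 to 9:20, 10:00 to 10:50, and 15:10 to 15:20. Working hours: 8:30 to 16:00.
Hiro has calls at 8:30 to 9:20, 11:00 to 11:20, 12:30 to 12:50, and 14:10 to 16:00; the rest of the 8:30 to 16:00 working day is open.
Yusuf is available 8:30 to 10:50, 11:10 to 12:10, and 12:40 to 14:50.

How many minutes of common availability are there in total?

Maya free within 08:30–16:00: 09:20–10:00, 10:50–15:10, 15:20–16:00.
Hiro free within 08:30–16:00: 09:20–11:00, 11:20–12:30, 12:50–14:10.
Maya ∩ Hiro: 09:20–10:00, 10:50–11:00, 11:20–12:30, 12:50–14:10.
Maya ∩ Hiro ∩ Yusuf: 09:20–10:00, 11:20–12:10, 12:50–14:10.
Total common minutes: 40 + 50 + 80 = 170.

170 minutes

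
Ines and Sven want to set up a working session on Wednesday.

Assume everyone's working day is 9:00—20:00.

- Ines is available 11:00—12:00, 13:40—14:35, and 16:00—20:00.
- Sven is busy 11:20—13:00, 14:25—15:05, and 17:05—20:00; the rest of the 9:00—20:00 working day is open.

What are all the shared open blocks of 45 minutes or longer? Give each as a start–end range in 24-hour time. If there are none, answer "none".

Sven free within 09:00–20:00: 09:00–11:20, 13:00–14:25, 15:05–17:05.
Ines ∩ Sven: 11:00–11:20, 13:40–14:25, 16:00–17:05.
Windows ≥ 45 min: 13:40–14:25, 16:00–17:05.

13:40–14:25, 16:00–17:05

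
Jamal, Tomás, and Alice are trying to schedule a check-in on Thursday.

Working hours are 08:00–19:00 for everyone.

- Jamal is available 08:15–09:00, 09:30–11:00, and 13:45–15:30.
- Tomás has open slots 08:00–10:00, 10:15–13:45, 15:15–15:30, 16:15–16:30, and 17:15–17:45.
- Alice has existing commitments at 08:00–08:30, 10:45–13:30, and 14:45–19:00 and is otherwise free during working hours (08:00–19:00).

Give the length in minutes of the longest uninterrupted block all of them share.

30 minutes

Alice free within 08:00–19:00: 08:30–10:45, 13:30–14:45.
Jamal ∩ Tomás: 08:15–09:00, 09:30–10:00, 10:15–11:00, 15:15–15:30.
Jamal ∩ Tomás ∩ Alice: 08:30–09:00, 09:30–10:00, 10:15–10:45.
Common window lengths: 30, 30, 30 min; longest is 30.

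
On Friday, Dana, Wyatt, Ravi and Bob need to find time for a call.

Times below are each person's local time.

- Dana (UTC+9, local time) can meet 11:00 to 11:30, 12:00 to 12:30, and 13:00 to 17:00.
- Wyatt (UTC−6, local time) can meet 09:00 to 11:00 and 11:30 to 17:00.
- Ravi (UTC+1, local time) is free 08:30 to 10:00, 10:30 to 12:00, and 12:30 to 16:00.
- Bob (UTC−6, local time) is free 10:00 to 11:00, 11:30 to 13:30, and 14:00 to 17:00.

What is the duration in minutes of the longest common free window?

0 minutes

Dana → UTC: 02:00–02:30, 03:00–03:30, 04:00–08:00.
Wyatt → UTC: 15:00–17:00, 17:30–23:00.
Ravi → UTC: 07:30–09:00, 09:30–11:00, 11:30–15:00.
Bob → UTC: 16:00–17:00, 17:30–19:30, 20:00–23:00.
Dana ∩ Wyatt: (none).
Dana ∩ Wyatt ∩ Ravi: (none).
Dana ∩ Wyatt ∩ Ravi ∩ Bob: (none).
No common window.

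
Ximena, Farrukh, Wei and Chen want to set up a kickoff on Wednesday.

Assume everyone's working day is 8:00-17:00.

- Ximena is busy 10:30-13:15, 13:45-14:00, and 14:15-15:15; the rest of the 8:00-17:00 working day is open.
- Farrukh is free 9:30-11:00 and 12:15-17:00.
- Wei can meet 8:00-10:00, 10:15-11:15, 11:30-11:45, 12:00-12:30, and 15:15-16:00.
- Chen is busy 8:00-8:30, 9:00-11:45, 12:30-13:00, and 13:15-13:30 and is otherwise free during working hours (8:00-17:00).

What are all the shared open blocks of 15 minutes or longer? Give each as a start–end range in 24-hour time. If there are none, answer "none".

15:15–16:00

Ximena free within 08:00–17:00: 08:00–10:30, 13:15–13:45, 14:00–14:15, 15:15–17:00.
Chen free within 08:00–17:00: 08:30–09:00, 11:45–12:30, 13:00–13:15, 13:30–17:00.
Ximena ∩ Farrukh: 09:30–10:30, 13:15–13:45, 14:00–14:15, 15:15–17:00.
Ximena ∩ Farrukh ∩ Wei: 09:30–10:00, 10:15–10:30, 15:15–16:00.
Ximena ∩ Farrukh ∩ Wei ∩ Chen: 15:15–16:00.
Windows ≥ 15 min: 15:15–16:00.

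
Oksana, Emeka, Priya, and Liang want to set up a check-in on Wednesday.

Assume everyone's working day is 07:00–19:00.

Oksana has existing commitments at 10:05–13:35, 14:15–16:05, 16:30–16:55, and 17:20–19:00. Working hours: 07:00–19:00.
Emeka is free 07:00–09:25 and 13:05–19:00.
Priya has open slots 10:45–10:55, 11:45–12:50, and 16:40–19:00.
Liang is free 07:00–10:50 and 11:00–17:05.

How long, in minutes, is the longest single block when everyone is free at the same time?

Oksana free within 07:00–19:00: 07:00–10:05, 13:35–14:15, 16:05–16:30, 16:55–17:20.
Oksana ∩ Emeka: 07:00–09:25, 13:35–14:15, 16:05–16:30, 16:55–17:20.
Oksana ∩ Emeka ∩ Priya: 16:55–17:20.
Oksana ∩ Emeka ∩ Priya ∩ Liang: 16:55–17:05.
Single common window of 10 minutes.

10 minutes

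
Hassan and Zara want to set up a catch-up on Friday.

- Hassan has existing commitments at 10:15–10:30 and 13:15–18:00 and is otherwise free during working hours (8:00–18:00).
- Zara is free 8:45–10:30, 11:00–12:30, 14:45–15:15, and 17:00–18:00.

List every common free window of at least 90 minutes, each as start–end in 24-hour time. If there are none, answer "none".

Hassan free within 08:00–18:00: 08:00–10:15, 10:30–13:15.
Hassan ∩ Zara: 08:45–10:15, 11:00–12:30.
Windows ≥ 90 min: 08:45–10:15, 11:00–12:30.

08:45–10:15, 11:00–12:30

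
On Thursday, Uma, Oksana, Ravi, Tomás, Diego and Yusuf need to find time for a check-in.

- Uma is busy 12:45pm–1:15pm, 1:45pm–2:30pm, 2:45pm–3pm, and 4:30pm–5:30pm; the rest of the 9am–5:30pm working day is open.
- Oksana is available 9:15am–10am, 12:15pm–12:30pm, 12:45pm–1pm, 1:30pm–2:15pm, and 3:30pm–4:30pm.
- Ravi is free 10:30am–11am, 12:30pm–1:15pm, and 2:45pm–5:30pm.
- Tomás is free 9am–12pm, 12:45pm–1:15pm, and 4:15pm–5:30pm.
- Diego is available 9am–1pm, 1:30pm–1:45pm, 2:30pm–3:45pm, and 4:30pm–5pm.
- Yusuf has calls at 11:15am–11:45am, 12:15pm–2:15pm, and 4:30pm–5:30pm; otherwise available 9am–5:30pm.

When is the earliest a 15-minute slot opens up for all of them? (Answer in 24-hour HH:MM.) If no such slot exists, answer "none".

none

Uma free within 09:00–17:30: 09:00–12:45, 13:15–13:45, 14:30–14:45, 15:00–16:30.
Yusuf free within 09:00–17:30: 09:00–11:15, 11:45–12:15, 14:15–16:30.
Uma ∩ Oksana: 09:15–10:00, 12:15–12:30, 13:30–13:45, 15:30–16:30.
Uma ∩ Oksana ∩ Ravi: 15:30–16:30.
Uma ∩ Oksana ∩ Ravi ∩ Tomás: 16:15–16:30.
Uma ∩ Oksana ∩ Ravi ∩ Tomás ∩ Diego: (none).
Uma ∩ Oksana ∩ Ravi ∩ Tomás ∩ Diego ∩ Yusuf: (none).
Windows ≥ 15 min: (none).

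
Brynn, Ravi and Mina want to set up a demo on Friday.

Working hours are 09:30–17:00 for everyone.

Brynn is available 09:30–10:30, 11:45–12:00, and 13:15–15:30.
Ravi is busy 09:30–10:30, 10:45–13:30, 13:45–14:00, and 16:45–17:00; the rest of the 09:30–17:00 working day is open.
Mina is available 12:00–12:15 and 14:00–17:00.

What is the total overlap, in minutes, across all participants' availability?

Ravi free within 09:30–17:00: 10:30–10:45, 13:30–13:45, 14:00–16:45.
Brynn ∩ Ravi: 13:30–13:45, 14:00–15:30.
Brynn ∩ Ravi ∩ Mina: 14:00–15:30.
Total common minutes: 90.

90 minutes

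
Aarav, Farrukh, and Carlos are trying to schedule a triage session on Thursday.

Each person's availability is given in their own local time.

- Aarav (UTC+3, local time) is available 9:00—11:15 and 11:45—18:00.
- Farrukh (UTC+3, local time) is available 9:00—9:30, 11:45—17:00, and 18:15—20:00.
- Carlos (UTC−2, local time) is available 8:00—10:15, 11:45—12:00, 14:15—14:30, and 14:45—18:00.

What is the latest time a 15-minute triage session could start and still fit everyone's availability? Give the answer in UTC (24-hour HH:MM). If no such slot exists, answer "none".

13:45

Aarav → UTC: 06:00–08:15, 08:45–15:00.
Farrukh → UTC: 06:00–06:30, 08:45–14:00, 15:15–17:00.
Carlos → UTC: 10:00–12:15, 13:45–14:00, 16:15–16:30, 16:45–20:00.
Aarav ∩ Farrukh: 06:00–06:30, 08:45–14:00.
Aarav ∩ Farrukh ∩ Carlos: 10:00–12:15, 13:45–14:00.
Windows ≥ 15 min: 10:00–12:15, 13:45–14:00.
Latest start in the last window 13:45–14:00 is 14:00 − 15 min = 13:45.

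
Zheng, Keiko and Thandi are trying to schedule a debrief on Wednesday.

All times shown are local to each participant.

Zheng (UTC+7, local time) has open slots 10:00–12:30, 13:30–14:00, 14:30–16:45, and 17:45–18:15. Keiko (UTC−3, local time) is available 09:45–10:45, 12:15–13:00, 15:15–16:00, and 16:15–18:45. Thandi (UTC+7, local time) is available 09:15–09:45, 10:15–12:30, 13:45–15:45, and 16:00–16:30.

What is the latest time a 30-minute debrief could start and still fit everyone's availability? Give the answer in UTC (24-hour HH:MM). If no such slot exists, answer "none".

Zheng → UTC: 03:00–05:30, 06:30–07:00, 07:30–09:45, 10:45–11:15.
Keiko → UTC: 12:45–13:45, 15:15–16:00, 18:15–19:00, 19:15–21:45.
Thandi → UTC: 02:15–02:45, 03:15–05:30, 06:45–08:45, 09:00–09:30.
Zheng ∩ Keiko: (none).
Zheng ∩ Keiko ∩ Thandi: (none).
Windows ≥ 30 min: (none).

none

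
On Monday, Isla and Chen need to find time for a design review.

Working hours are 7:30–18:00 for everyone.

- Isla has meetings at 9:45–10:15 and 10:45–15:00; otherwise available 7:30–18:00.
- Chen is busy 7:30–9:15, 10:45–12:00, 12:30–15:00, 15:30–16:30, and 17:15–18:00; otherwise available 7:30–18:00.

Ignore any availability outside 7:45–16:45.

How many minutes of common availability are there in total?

Isla free within 07:30–18:00: 07:30–09:45, 10:15–10:45, 15:00–18:00.
Chen free within 07:30–18:00: 09:15–10:45, 12:00–12:30, 15:00–15:30, 16:30–17:15.
Isla ∩ Chen: 09:15–09:45, 10:15–10:45, 15:00–15:30, 16:30–17:15.
Restricted to 07:45–16:45: 09:15–09:45, 10:15–10:45, 15:00–15:30, 16:30–16:45.
Total common minutes: 30 + 30 + 30 + 15 = 105.

105 minutes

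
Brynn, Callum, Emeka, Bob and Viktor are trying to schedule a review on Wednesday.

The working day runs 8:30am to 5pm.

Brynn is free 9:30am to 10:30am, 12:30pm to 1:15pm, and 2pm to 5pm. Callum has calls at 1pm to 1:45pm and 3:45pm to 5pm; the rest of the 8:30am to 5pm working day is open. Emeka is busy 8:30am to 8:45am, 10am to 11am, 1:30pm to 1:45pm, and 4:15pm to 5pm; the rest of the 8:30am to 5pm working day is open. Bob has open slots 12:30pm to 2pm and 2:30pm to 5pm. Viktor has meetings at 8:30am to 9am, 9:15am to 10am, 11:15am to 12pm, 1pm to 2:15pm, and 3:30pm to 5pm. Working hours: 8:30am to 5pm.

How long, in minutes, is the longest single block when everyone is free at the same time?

60 minutes

Callum free within 08:30–17:00: 08:30–13:00, 13:45–15:45.
Emeka free within 08:30–17:00: 08:45–10:00, 11:00–13:30, 13:45–16:15.
Viktor free within 08:30–17:00: 09:00–09:15, 10:00–11:15, 12:00–13:00, 14:15–15:30.
Brynn ∩ Callum: 09:30–10:30, 12:30–13:00, 14:00–15:45.
Brynn ∩ Callum ∩ Emeka: 09:30–10:00, 12:30–13:00, 14:00–15:45.
Brynn ∩ Callum ∩ Emeka ∩ Bob: 12:30–13:00, 14:30–15:45.
Brynn ∩ Callum ∩ Emeka ∩ Bob ∩ Viktor: 12:30–13:00, 14:30–15:30.
Common window lengths: 30, 60 min; longest is 60.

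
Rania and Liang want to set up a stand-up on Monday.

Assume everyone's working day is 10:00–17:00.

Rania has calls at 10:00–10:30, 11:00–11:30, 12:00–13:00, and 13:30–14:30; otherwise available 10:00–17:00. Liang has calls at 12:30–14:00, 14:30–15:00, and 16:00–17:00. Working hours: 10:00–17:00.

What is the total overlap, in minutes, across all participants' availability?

120 minutes

Rania free within 10:00–17:00: 10:30–11:00, 11:30–12:00, 13:00–13:30, 14:30–17:00.
Liang free within 10:00–17:00: 10:00–12:30, 14:00–14:30, 15:00–16:00.
Rania ∩ Liang: 10:30–11:00, 11:30–12:00, 15:00–16:00.
Total common minutes: 30 + 30 + 60 = 120.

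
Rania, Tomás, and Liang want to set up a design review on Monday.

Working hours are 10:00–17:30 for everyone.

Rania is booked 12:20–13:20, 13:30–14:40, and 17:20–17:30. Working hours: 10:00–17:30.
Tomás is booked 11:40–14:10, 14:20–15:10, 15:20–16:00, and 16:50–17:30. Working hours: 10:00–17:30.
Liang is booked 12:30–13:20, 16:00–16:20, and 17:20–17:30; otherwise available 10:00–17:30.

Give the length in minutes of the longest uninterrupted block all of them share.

Rania free within 10:00–17:30: 10:00–12:20, 13:20–13:30, 14:40–17:20.
Tomás free within 10:00–17:30: 10:00–11:40, 14:10–14:20, 15:10–15:20, 16:00–16:50.
Liang free within 10:00–17:30: 10:00–12:30, 13:20–16:00, 16:20–17:20.
Rania ∩ Tomás: 10:00–11:40, 15:10–15:20, 16:00–16:50.
Rania ∩ Tomás ∩ Liang: 10:00–11:40, 15:10–15:20, 16:20–16:50.
Common window lengths: 100, 10, 30 min; longest is 100.

100 minutes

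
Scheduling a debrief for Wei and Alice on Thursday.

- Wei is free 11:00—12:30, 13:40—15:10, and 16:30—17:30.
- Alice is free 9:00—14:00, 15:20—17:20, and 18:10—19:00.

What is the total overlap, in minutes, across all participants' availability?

Wei ∩ Alice: 11:00–12:30, 13:40–14:00, 16:30–17:20.
Total common minutes: 90 + 20 + 50 = 160.

160 minutes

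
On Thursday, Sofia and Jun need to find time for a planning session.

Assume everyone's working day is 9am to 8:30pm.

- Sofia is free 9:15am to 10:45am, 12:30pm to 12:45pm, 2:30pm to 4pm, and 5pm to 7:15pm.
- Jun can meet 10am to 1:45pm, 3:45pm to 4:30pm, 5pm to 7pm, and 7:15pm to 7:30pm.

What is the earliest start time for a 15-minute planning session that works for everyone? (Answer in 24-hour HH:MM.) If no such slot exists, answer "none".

10:00

Sofia ∩ Jun: 10:00–10:45, 12:30–12:45, 15:45–16:00, 17:00–19:00.
Windows ≥ 15 min: 10:00–10:45, 12:30–12:45, 15:45–16:00, 17:00–19:00.
Earliest such window starts at 10:00.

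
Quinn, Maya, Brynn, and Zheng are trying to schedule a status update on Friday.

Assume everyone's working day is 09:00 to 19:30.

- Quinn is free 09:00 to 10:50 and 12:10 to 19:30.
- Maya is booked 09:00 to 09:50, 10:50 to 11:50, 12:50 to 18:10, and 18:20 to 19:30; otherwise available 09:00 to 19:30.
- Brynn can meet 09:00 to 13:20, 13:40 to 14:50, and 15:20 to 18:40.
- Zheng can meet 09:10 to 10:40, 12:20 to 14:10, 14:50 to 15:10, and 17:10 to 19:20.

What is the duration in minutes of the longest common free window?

50 minutes

Maya free within 09:00–19:30: 09:50–10:50, 11:50–12:50, 18:10–18:20.
Quinn ∩ Maya: 09:50–10:50, 12:10–12:50, 18:10–18:20.
Quinn ∩ Maya ∩ Brynn: 09:50–10:50, 12:10–12:50, 18:10–18:20.
Quinn ∩ Maya ∩ Brynn ∩ Zheng: 09:50–10:40, 12:20–12:50, 18:10–18:20.
Common window lengths: 50, 30, 10 min; longest is 50.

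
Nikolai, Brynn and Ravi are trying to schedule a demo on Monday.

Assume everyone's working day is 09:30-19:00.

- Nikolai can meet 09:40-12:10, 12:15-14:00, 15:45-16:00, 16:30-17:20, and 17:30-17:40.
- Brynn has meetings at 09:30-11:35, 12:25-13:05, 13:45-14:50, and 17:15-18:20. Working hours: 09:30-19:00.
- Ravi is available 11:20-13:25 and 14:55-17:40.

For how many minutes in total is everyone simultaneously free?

Brynn free within 09:30–19:00: 11:35–12:25, 13:05–13:45, 14:50–17:15, 18:20–19:00.
Nikolai ∩ Brynn: 11:35–12:10, 12:15–12:25, 13:05–13:45, 15:45–16:00, 16:30–17:15.
Nikolai ∩ Brynn ∩ Ravi: 11:35–12:10, 12:15–12:25, 13:05–13:25, 15:45–16:00, 16:30–17:15.
Total common minutes: 35 + 10 + 20 + 15 + 45 = 125.

125 minutes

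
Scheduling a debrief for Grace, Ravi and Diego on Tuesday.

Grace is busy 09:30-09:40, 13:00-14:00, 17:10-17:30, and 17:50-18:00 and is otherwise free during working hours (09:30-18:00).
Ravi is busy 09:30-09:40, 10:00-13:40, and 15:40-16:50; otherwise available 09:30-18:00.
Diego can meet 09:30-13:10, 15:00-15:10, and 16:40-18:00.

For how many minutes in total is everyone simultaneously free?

70 minutes

Grace free within 09:30–18:00: 09:40–13:00, 14:00–17:10, 17:30–17:50.
Ravi free within 09:30–18:00: 09:40–10:00, 13:40–15:40, 16:50–18:00.
Grace ∩ Ravi: 09:40–10:00, 14:00–15:40, 16:50–17:10, 17:30–17:50.
Grace ∩ Ravi ∩ Diego: 09:40–10:00, 15:00–15:10, 16:50–17:10, 17:30–17:50.
Total common minutes: 20 + 10 + 20 + 20 = 70.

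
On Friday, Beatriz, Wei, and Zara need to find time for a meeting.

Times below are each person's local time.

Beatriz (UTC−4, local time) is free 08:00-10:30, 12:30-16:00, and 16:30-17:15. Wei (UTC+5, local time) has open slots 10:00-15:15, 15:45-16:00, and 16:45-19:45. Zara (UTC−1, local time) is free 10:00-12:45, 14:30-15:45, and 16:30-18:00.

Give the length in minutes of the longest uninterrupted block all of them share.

105 minutes

Beatriz → UTC: 12:00–14:30, 16:30–20:00, 20:30–21:15.
Wei → UTC: 05:00–10:15, 10:45–11:00, 11:45–14:45.
Zara → UTC: 11:00–13:45, 15:30–16:45, 17:30–19:00.
Beatriz ∩ Wei: 12:00–14:30.
Beatriz ∩ Wei ∩ Zara: 12:00–13:45.
Single common window of 105 minutes.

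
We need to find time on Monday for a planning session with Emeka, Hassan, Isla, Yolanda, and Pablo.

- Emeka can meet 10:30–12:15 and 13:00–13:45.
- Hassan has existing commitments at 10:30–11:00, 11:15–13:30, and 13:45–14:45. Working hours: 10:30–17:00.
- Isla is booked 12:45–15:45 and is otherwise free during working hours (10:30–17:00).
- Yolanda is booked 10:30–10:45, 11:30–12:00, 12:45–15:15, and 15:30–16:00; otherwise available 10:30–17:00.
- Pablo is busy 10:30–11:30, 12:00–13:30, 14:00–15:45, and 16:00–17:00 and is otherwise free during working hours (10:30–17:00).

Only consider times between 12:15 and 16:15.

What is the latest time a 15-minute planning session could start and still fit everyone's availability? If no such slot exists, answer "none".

none

Hassan free within 10:30–17:00: 11:00–11:15, 13:30–13:45, 14:45–17:00.
Isla free within 10:30–17:00: 10:30–12:45, 15:45–17:00.
Yolanda free within 10:30–17:00: 10:45–11:30, 12:00–12:45, 15:15–15:30, 16:00–17:00.
Pablo free within 10:30–17:00: 11:30–12:00, 13:30–14:00, 15:45–16:00.
Emeka ∩ Hassan: 11:00–11:15, 13:30–13:45.
Emeka ∩ Hassan ∩ Isla: 11:00–11:15.
Emeka ∩ Hassan ∩ Isla ∩ Yolanda: 11:00–11:15.
Emeka ∩ Hassan ∩ Isla ∩ Yolanda ∩ Pablo: (none).
Restricted to 12:15–16:15: (none).
Windows ≥ 15 min: (none).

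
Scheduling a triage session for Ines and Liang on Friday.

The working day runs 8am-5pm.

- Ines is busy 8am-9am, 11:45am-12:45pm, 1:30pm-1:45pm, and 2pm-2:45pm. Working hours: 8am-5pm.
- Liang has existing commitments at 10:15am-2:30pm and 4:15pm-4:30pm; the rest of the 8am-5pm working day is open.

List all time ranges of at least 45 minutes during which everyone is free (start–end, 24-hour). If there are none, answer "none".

09:00–10:15, 14:45–16:15

Ines free within 08:00–17:00: 09:00–11:45, 12:45–13:30, 13:45–14:00, 14:45–17:00.
Liang free within 08:00–17:00: 08:00–10:15, 14:30–16:15, 16:30–17:00.
Ines ∩ Liang: 09:00–10:15, 14:45–16:15, 16:30–17:00.
Windows ≥ 45 min: 09:00–10:15, 14:45–16:15.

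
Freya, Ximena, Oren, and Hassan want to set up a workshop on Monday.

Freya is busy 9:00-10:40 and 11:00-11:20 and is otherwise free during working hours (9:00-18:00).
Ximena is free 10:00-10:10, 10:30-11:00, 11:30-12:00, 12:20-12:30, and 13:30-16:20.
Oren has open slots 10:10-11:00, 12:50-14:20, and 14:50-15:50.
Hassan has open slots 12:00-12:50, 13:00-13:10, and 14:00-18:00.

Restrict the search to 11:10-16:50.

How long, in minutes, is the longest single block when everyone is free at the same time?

60 minutes

Freya free within 09:00–18:00: 10:40–11:00, 11:20–18:00.
Freya ∩ Ximena: 10:40–11:00, 11:30–12:00, 12:20–12:30, 13:30–16:20.
Freya ∩ Ximena ∩ Oren: 10:40–11:00, 13:30–14:20, 14:50–15:50.
Freya ∩ Ximena ∩ Oren ∩ Hassan: 14:00–14:20, 14:50–15:50.
Restricted to 11:10–16:50: 14:00–14:20, 14:50–15:50.
Common window lengths: 20, 60 min; longest is 60.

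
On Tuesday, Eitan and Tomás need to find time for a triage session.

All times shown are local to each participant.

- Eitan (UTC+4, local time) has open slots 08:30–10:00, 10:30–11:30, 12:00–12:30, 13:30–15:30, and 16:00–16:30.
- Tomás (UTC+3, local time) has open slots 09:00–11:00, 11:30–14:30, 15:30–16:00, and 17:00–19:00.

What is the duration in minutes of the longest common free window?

120 minutes

Eitan → UTC: 04:30–06:00, 06:30–07:30, 08:00–08:30, 09:30–11:30, 12:00–12:30.
Tomás → UTC: 06:00–08:00, 08:30–11:30, 12:30–13:00, 14:00–16:00.
Eitan ∩ Tomás: 06:30–07:30, 09:30–11:30.
Common window lengths: 60, 120 min; longest is 120.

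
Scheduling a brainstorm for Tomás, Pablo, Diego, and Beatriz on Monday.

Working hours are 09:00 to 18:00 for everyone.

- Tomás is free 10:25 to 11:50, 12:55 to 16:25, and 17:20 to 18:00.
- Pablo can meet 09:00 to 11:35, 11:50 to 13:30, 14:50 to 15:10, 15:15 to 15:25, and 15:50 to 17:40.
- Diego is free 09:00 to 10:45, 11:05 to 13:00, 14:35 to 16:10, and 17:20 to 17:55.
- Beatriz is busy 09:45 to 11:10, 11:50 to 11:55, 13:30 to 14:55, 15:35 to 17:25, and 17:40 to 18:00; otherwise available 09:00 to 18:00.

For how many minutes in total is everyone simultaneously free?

Beatriz free within 09:00–18:00: 09:00–09:45, 11:10–11:50, 11:55–13:30, 14:55–15:35, 17:25–17:40.
Tomás ∩ Pablo: 10:25–11:35, 12:55–13:30, 14:50–15:10, 15:15–15:25, 15:50–16:25, 17:20–17:40.
Tomás ∩ Pablo ∩ Diego: 10:25–10:45, 11:05–11:35, 12:55–13:00, 14:50–15:10, 15:15–15:25, 15:50–16:10, 17:20–17:40.
Tomás ∩ Pablo ∩ Diego ∩ Beatriz: 11:10–11:35, 12:55–13:00, 14:55–15:10, 15:15–15:25, 17:25–17:40.
Total common minutes: 25 + 5 + 15 + 10 + 15 = 70.

70 minutes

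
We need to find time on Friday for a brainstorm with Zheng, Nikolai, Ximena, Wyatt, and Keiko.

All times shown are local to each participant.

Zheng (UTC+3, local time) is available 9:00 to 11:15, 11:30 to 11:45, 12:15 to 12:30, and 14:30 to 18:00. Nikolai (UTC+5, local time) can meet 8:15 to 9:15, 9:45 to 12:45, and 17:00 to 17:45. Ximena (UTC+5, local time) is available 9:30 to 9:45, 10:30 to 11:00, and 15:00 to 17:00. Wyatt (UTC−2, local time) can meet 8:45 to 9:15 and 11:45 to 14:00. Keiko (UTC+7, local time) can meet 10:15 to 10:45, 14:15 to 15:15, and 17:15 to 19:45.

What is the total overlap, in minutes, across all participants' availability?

0 minutes

Zheng → UTC: 06:00–08:15, 08:30–08:45, 09:15–09:30, 11:30–15:00.
Nikolai → UTC: 03:15–04:15, 04:45–07:45, 12:00–12:45.
Ximena → UTC: 04:30–04:45, 05:30–06:00, 10:00–12:00.
Wyatt → UTC: 10:45–11:15, 13:45–16:00.
Keiko → UTC: 03:15–03:45, 07:15–08:15, 10:15–12:45.
Zheng ∩ Nikolai: 06:00–07:45, 12:00–12:45.
Zheng ∩ Nikolai ∩ Ximena: (none).
Zheng ∩ Nikolai ∩ Ximena ∩ Wyatt: (none).
Zheng ∩ Nikolai ∩ Ximena ∩ Wyatt ∩ Keiko: (none).
Total common minutes: 0.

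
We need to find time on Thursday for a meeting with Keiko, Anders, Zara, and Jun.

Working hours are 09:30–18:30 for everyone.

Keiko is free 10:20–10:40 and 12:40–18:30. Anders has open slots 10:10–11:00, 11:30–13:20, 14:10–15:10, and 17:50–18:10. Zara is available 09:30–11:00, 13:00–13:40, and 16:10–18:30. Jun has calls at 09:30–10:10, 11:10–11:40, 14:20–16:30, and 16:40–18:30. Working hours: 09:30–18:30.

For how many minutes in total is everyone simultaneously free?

Jun free within 09:30–18:30: 10:10–11:10, 11:40–14:20, 16:30–16:40.
Keiko ∩ Anders: 10:20–10:40, 12:40–13:20, 14:10–15:10, 17:50–18:10.
Keiko ∩ Anders ∩ Zara: 10:20–10:40, 13:00–13:20, 17:50–18:10.
Keiko ∩ Anders ∩ Zara ∩ Jun: 10:20–10:40, 13:00–13:20.
Total common minutes: 20 + 20 = 40.

40 minutes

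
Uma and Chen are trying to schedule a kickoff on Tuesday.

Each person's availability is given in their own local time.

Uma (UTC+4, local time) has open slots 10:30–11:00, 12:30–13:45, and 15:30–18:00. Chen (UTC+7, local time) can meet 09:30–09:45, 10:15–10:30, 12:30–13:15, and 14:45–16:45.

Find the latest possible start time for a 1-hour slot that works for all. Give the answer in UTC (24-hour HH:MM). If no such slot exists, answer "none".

08:45

Uma → UTC: 06:30–07:00, 08:30–09:45, 11:30–14:00.
Chen → UTC: 02:30–02:45, 03:15–03:30, 05:30–06:15, 07:45–09:45.
Uma ∩ Chen: 08:30–09:45.
Windows ≥ 60 min: 08:30–09:45.
Latest start in the last window 08:30–09:45 is 09:45 − 60 min = 08:45.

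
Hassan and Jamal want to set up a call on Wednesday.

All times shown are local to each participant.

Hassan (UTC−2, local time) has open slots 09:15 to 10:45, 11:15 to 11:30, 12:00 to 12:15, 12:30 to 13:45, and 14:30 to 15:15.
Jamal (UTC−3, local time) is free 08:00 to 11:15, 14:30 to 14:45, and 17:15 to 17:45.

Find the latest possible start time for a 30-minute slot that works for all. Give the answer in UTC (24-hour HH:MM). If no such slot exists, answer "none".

12:15

Hassan → UTC: 11:15–12:45, 13:15–13:30, 14:00–14:15, 14:30–15:45, 16:30–17:15.
Jamal → UTC: 11:00–14:15, 17:30–17:45, 20:15–20:45.
Hassan ∩ Jamal: 11:15–12:45, 13:15–13:30, 14:00–14:15.
Windows ≥ 30 min: 11:15–12:45.
Latest start in the last window 11:15–12:45 is 12:45 − 30 min = 12:15.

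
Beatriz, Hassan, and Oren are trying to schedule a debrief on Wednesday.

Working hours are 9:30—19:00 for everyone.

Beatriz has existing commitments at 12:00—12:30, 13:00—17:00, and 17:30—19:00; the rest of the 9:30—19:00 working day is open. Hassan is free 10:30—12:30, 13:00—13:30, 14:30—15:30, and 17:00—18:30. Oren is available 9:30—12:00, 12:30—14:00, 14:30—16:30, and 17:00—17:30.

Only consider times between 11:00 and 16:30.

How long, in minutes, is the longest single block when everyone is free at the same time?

60 minutes

Beatriz free within 09:30–19:00: 09:30–12:00, 12:30–13:00, 17:00–17:30.
Beatriz ∩ Hassan: 10:30–12:00, 17:00–17:30.
Beatriz ∩ Hassan ∩ Oren: 10:30–12:00, 17:00–17:30.
Restricted to 11:00–16:30: 11:00–12:00.
Single common window of 60 minutes.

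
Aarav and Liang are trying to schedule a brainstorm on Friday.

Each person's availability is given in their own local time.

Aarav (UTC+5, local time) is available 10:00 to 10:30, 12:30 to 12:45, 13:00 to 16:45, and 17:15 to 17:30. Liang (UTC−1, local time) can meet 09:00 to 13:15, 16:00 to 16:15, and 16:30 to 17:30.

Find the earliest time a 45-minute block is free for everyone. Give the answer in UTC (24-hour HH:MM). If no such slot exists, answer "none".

10:00

Aarav → UTC: 05:00–05:30, 07:30–07:45, 08:00–11:45, 12:15–12:30.
Liang → UTC: 10:00–14:15, 17:00–17:15, 17:30–18:30.
Aarav ∩ Liang: 10:00–11:45, 12:15–12:30.
Windows ≥ 45 min: 10:00–11:45.
Earliest such window starts at 10:00.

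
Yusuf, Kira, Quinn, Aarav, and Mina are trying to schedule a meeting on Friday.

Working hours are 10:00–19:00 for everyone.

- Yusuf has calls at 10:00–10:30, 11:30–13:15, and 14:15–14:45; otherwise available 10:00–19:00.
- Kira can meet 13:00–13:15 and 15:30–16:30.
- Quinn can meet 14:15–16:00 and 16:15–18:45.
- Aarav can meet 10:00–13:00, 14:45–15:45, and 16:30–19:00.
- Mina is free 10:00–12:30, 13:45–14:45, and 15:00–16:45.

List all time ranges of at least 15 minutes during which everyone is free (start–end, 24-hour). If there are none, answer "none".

15:30–15:45

Yusuf free within 10:00–19:00: 10:30–11:30, 13:15–14:15, 14:45–19:00.
Yusuf ∩ Kira: 15:30–16:30.
Yusuf ∩ Kira ∩ Quinn: 15:30–16:00, 16:15–16:30.
Yusuf ∩ Kira ∩ Quinn ∩ Aarav: 15:30–15:45.
Yusuf ∩ Kira ∩ Quinn ∩ Aarav ∩ Mina: 15:30–15:45.
Windows ≥ 15 min: 15:30–15:45.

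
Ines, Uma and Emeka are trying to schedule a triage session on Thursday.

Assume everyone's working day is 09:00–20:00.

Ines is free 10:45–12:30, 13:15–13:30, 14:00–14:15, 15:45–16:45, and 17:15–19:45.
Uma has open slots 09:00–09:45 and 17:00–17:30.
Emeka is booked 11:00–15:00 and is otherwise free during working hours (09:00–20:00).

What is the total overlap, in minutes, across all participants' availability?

Emeka free within 09:00–20:00: 09:00–11:00, 15:00–20:00.
Ines ∩ Uma: 17:15–17:30.
Ines ∩ Uma ∩ Emeka: 17:15–17:30.
Total common minutes: 15.

15 minutes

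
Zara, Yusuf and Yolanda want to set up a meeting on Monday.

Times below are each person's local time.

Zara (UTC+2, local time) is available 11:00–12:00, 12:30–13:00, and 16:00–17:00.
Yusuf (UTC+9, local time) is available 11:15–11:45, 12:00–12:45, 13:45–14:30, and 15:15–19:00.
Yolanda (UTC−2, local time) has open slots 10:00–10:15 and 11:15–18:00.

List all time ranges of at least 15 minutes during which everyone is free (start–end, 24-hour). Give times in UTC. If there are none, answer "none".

Zara → UTC: 09:00–10:00, 10:30–11:00, 14:00–15:00.
Yusuf → UTC: 02:15–02:45, 03:00–03:45, 04:45–05:30, 06:15–10:00.
Yolanda → UTC: 12:00–12:15, 13:15–20:00.
Zara ∩ Yusuf: 09:00–10:00.
Zara ∩ Yusuf ∩ Yolanda: (none).
Windows ≥ 15 min: (none).

none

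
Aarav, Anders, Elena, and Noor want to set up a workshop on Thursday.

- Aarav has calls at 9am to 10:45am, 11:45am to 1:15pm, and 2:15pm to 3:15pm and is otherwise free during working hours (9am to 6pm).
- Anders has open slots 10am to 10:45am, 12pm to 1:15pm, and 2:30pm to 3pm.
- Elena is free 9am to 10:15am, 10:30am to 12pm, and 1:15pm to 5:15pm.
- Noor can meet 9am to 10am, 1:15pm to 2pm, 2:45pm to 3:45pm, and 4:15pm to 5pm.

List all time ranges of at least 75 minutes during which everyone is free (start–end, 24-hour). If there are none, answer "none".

Aarav free within 09:00–18:00: 10:45–11:45, 13:15–14:15, 15:15–18:00.
Aarav ∩ Anders: (none).
Aarav ∩ Anders ∩ Elena: (none).
Aarav ∩ Anders ∩ Elena ∩ Noor: (none).
Windows ≥ 75 min: (none).

none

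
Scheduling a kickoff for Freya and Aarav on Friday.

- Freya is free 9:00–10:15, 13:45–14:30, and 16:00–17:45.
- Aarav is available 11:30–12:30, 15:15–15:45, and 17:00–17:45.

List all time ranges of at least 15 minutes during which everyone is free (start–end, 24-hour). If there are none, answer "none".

17:00–17:45

Freya ∩ Aarav: 17:00–17:45.
Windows ≥ 15 min: 17:00–17:45.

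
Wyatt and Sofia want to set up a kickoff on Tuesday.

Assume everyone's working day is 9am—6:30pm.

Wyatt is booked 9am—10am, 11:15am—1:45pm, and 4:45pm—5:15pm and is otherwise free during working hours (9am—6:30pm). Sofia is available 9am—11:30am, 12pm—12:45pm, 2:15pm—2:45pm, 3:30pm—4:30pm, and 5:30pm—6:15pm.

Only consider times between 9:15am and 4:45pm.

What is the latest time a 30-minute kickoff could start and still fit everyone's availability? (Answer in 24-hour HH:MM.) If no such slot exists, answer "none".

16:00

Wyatt free within 09:00–18:30: 10:00–11:15, 13:45–16:45, 17:15–18:30.
Wyatt ∩ Sofia: 10:00–11:15, 14:15–14:45, 15:30–16:30, 17:30–18:15.
Restricted to 09:15–16:45: 10:00–11:15, 14:15–14:45, 15:30–16:30.
Windows ≥ 30 min: 10:00–11:15, 14:15–14:45, 15:30–16:30.
Latest start in the last window 15:30–16:30 is 16:30 − 30 min = 16:00.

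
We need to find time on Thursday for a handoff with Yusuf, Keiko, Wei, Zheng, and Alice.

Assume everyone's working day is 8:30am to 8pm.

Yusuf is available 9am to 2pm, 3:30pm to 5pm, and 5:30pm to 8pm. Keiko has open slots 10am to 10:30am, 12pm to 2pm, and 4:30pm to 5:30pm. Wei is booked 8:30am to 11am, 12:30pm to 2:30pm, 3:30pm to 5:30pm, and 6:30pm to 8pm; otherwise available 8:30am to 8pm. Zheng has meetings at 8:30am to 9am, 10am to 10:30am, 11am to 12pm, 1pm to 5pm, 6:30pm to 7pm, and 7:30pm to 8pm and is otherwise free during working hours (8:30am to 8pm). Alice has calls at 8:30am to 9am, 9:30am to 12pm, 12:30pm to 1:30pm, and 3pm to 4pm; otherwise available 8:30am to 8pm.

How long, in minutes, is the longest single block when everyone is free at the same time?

Wei free within 08:30–20:00: 11:00–12:30, 14:30–15:30, 17:30–18:30.
Zheng free within 08:30–20:00: 09:00–10:00, 10:30–11:00, 12:00–13:00, 17:00–18:30, 19:00–19:30.
Alice free within 08:30–20:00: 09:00–09:30, 12:00–12:30, 13:30–15:00, 16:00–20:00.
Yusuf ∩ Keiko: 10:00–10:30, 12:00–14:00, 16:30–17:00.
Yusuf ∩ Keiko ∩ Wei: 12:00–12:30.
Yusuf ∩ Keiko ∩ Wei ∩ Zheng: 12:00–12:30.
Yusuf ∩ Keiko ∩ Wei ∩ Zheng ∩ Alice: 12:00–12:30.
Single common window of 30 minutes.

30 minutes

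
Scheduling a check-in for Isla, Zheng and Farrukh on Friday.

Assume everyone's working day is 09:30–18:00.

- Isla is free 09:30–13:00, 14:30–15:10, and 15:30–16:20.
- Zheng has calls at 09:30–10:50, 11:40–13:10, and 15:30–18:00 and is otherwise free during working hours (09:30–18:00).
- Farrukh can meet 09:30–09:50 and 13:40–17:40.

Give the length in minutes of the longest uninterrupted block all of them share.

Zheng free within 09:30–18:00: 10:50–11:40, 13:10–15:30.
Isla ∩ Zheng: 10:50–11:40, 14:30–15:10.
Isla ∩ Zheng ∩ Farrukh: 14:30–15:10.
Single common window of 40 minutes.

40 minutes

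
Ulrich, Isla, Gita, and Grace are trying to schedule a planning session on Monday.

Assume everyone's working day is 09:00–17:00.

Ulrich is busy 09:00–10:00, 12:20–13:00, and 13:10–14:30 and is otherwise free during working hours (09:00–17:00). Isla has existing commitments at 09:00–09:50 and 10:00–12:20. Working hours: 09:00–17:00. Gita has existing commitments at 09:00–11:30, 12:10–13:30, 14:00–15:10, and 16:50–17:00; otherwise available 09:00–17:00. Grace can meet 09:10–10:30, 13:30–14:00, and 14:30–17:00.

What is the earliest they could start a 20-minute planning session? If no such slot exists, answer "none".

15:10

Ulrich free within 09:00–17:00: 10:00–12:20, 13:00–13:10, 14:30–17:00.
Isla free within 09:00–17:00: 09:50–10:00, 12:20–17:00.
Gita free within 09:00–17:00: 11:30–12:10, 13:30–14:00, 15:10–16:50.
Ulrich ∩ Isla: 13:00–13:10, 14:30–17:00.
Ulrich ∩ Isla ∩ Gita: 15:10–16:50.
Ulrich ∩ Isla ∩ Gita ∩ Grace: 15:10–16:50.
Windows ≥ 20 min: 15:10–16:50.
Earliest such window starts at 15:10.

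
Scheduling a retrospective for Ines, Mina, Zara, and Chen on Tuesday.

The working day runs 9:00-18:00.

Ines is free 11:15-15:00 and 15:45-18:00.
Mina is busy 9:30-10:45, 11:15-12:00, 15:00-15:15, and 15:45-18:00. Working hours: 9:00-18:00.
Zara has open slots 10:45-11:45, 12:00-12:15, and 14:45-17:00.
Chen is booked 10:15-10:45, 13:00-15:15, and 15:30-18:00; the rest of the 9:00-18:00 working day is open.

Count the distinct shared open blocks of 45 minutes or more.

Mina free within 09:00–18:00: 09:00–09:30, 10:45–11:15, 12:00–15:00, 15:15–15:45.
Chen free within 09:00–18:00: 09:00–10:15, 10:45–13:00, 15:15–15:30.
Ines ∩ Mina: 12:00–15:00.
Ines ∩ Mina ∩ Zara: 12:00–12:15, 14:45–15:00.
Ines ∩ Mina ∩ Zara ∩ Chen: 12:00–12:15.
Windows ≥ 45 min: (none).
That's 0 windows.

0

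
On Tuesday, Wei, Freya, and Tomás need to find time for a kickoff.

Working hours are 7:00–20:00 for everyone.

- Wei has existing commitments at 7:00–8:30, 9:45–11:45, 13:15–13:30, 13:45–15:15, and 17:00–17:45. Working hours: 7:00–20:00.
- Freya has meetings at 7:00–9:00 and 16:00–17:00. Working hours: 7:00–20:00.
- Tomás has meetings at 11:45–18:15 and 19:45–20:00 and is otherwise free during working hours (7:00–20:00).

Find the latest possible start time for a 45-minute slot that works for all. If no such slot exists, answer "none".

19:00

Wei free within 07:00–20:00: 08:30–09:45, 11:45–13:15, 13:30–13:45, 15:15–17:00, 17:45–20:00.
Freya free within 07:00–20:00: 09:00–16:00, 17:00–20:00.
Tomás free within 07:00–20:00: 07:00–11:45, 18:15–19:45.
Wei ∩ Freya: 09:00–09:45, 11:45–13:15, 13:30–13:45, 15:15–16:00, 17:45–20:00.
Wei ∩ Freya ∩ Tomás: 09:00–09:45, 18:15–19:45.
Windows ≥ 45 min: 09:00–09:45, 18:15–19:45.
Latest start in the last window 18:15–19:45 is 19:45 − 45 min = 19:00.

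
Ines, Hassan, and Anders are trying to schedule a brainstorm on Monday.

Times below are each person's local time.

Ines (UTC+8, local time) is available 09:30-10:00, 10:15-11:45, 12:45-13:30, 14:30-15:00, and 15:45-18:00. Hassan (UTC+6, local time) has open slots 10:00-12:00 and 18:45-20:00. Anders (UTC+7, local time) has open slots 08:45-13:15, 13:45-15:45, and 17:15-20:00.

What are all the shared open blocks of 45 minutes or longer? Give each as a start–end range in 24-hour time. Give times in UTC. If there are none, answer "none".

04:45–05:30

Ines → UTC: 01:30–02:00, 02:15–03:45, 04:45–05:30, 06:30–07:00, 07:45–10:00.
Hassan → UTC: 04:00–06:00, 12:45–14:00.
Anders → UTC: 01:45–06:15, 06:45–08:45, 10:15–13:00.
Ines ∩ Hassan: 04:45–05:30.
Ines ∩ Hassan ∩ Anders: 04:45–05:30.
Windows ≥ 45 min: 04:45–05:30.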